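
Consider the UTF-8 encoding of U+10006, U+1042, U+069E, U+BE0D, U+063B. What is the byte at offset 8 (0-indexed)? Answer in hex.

U+10006 → 4-byte form F0 90 80 86 at offsets 0–3.
U+1042 → 3-byte form E1 81 82 at offsets 4–6.
U+069E → 2-byte form DA 9E at offsets 7–8.
Offset 8 falls in char 3's range; it's byte 2 of DA 9E = 0x9E.

0x9E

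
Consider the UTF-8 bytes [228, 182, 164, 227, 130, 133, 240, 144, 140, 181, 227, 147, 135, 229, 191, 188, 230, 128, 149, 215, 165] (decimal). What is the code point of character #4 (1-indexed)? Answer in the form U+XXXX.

Offset 0: leading byte 0xE4 = 11100100 → 3-byte char #1 = E4 B6 A4.
Offset 3: leading byte 0xE3 = 11100011 → 3-byte char #2 = E3 82 85.
Offset 6: leading byte 0xF0 = 11110000 → 4-byte char #3 = F0 90 8C B5.
Offset 10: leading byte 0xE3 = 11100011 → 3-byte char #4 = E3 93 87.
Leading byte 0xE3 = 11100011 matches 1110xxxx → 3-byte sequence.
Byte 1: 0xE3 = 11100011, payload 0011 (4 bits).
Byte 2: 0x93 = 10010011 (10xxxxxx ✓), payload 010011.
Byte 3: 0x87 = 10000111 (10xxxxxx ✓), payload 000111.
Concatenate: 0011010011000111 = 0x34C7 (16 bits → U+34C7).

U+34C7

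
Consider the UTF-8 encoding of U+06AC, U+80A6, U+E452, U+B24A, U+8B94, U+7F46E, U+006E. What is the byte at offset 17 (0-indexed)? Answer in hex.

U+06AC → 2-byte form DA AC at offsets 0–1.
U+80A6 → 3-byte form E8 82 A6 at offsets 2–4.
U+E452 → 3-byte form EE 91 92 at offsets 5–7.
U+B24A → 3-byte form EB 89 8A at offsets 8–10.
U+8B94 → 3-byte form E8 AE 94 at offsets 11–13.
U+7F46E → 4-byte form F1 BF 91 AE at offsets 14–17.
Offset 17 falls in char 6's range; it's byte 4 of F1 BF 91 AE = 0xAE.

0xAE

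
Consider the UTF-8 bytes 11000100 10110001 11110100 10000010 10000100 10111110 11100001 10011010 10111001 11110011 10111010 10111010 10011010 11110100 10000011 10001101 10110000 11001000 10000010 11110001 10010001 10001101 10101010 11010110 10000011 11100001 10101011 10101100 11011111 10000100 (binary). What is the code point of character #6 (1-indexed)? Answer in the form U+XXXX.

U+0202

Offset 0: leading byte 0xC4 = 11000100 → 2-byte char #1 = C4 B1.
Offset 2: leading byte 0xF4 = 11110100 → 4-byte char #2 = F4 82 84 BE.
Offset 6: leading byte 0xE1 = 11100001 → 3-byte char #3 = E1 9A B9.
Offset 9: leading byte 0xF3 = 11110011 → 4-byte char #4 = F3 BA BA 9A.
Offset 13: leading byte 0xF4 = 11110100 → 4-byte char #5 = F4 83 8D B0.
Offset 17: leading byte 0xC8 = 11001000 → 2-byte char #6 = C8 82.
Leading byte 0xC8 = 11001000 matches 110xxxxx → 2-byte sequence.
Byte 1: 0xC8 = 11001000, payload 01000 (5 bits).
Byte 2: 0x82 = 10000010 (10xxxxxx ✓), payload 000010.
Concatenate: 01000000010 = 0x202 (11 bits → U+0202).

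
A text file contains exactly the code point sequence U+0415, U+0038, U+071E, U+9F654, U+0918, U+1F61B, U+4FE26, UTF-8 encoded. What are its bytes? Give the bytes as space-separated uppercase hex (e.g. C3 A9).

D0 95 38 DC 9E F2 9F 99 94 E0 A4 98 F0 9F 98 9B F1 8F B8 A6

U+0415: 2-byte form → D0 95.
U+0038: 1-byte form → 38.
U+071E: 2-byte form → DC 9E.
U+9F654: 4-byte form → F2 9F 99 94.
U+0918: 3-byte form → E0 A4 98.
U+1F61B: 4-byte form → F0 9F 98 9B.
U+4FE26: 4-byte form → F1 8F B8 A6.
Concatenated (20 bytes): D0 95 38 DC 9E F2 9F 99 94 E0 A4 98 F0 9F 98 9B F1 8F B8 A6.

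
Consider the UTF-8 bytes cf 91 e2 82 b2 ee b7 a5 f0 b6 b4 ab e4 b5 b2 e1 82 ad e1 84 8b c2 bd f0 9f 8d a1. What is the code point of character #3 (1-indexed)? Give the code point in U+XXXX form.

Offset 0: leading byte 0xCF = 11001111 → 2-byte char #1 = CF 91.
Offset 2: leading byte 0xE2 = 11100010 → 3-byte char #2 = E2 82 B2.
Offset 5: leading byte 0xEE = 11101110 → 3-byte char #3 = EE B7 A5.
Leading byte 0xEE = 11101110 matches 1110xxxx → 3-byte sequence.
Byte 1: 0xEE = 11101110, payload 1110 (4 bits).
Byte 2: 0xB7 = 10110111 (10xxxxxx ✓), payload 110111.
Byte 3: 0xA5 = 10100101 (10xxxxxx ✓), payload 100101.
Concatenate: 1110110111100101 = 0xEDE5 (16 bits → U+EDE5).

U+EDE5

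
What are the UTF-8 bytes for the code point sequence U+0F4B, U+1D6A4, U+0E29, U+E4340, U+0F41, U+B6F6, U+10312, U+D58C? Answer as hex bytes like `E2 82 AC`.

E0 BD 8B F0 9D 9A A4 E0 B8 A9 F3 A4 8D 80 E0 BD 81 EB 9B B6 F0 90 8C 92 ED 96 8C

U+0F4B: 3-byte form → E0 BD 8B.
U+1D6A4: 4-byte form → F0 9D 9A A4.
U+0E29: 3-byte form → E0 B8 A9.
U+E4340: 4-byte form → F3 A4 8D 80.
U+0F41: 3-byte form → E0 BD 81.
U+B6F6: 3-byte form → EB 9B B6.
U+10312: 4-byte form → F0 90 8C 92.
U+D58C: 3-byte form → ED 96 8C.
Concatenated (27 bytes): E0 BD 8B F0 9D 9A A4 E0 B8 A9 F3 A4 8D 80 E0 BD 81 EB 9B B6 F0 90 8C 92 ED 96 8C.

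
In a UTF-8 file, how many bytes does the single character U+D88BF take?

U+D88BF = 0xD88BF. UTF-8 uses 1 byte below 0x80, 2 below 0x800, 3 below 0x10000, 4 up to 0x10FFFF. 0xD88BF is in U+10000–U+10FFFF → 4 bytes.

4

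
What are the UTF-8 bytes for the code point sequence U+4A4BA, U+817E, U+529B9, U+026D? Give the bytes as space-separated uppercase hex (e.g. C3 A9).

F1 8A 92 BA E8 85 BE F1 92 A6 B9 C9 AD

U+4A4BA: 4-byte form → F1 8A 92 BA.
U+817E: 3-byte form → E8 85 BE.
U+529B9: 4-byte form → F1 92 A6 B9.
U+026D: 2-byte form → C9 AD.
Concatenated (13 bytes): F1 8A 92 BA E8 85 BE F1 92 A6 B9 C9 AD.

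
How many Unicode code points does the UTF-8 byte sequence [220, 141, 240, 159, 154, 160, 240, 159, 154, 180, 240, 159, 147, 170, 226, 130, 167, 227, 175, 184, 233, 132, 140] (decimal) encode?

Byte at offset 0: 0xDC = 11011100 → 2-byte char (#1). Advance 2.
Byte at offset 2: 0xF0 = 11110000 → 4-byte char (#2). Advance 4.
Byte at offset 6: 0xF0 = 11110000 → 4-byte char (#3). Advance 4.
Byte at offset 10: 0xF0 = 11110000 → 4-byte char (#4). Advance 4.
Byte at offset 14: 0xE2 = 11100010 → 3-byte char (#5). Advance 3.
Byte at offset 17: 0xE3 = 11100011 → 3-byte char (#6). Advance 3.
Byte at offset 20: 0xE9 = 11101001 → 3-byte char (#7). Advance 3.
Reached end at offset 23 after 7 code points.

7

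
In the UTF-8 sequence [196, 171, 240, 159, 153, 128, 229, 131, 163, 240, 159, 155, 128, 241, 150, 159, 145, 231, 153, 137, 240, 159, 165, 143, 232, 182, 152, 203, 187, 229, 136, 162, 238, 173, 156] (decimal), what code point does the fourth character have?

Offset 0: leading byte 0xC4 = 11000100 → 2-byte char #1 = C4 AB.
Offset 2: leading byte 0xF0 = 11110000 → 4-byte char #2 = F0 9F 99 80.
Offset 6: leading byte 0xE5 = 11100101 → 3-byte char #3 = E5 83 A3.
Offset 9: leading byte 0xF0 = 11110000 → 4-byte char #4 = F0 9F 9B 80.
Leading byte 0xF0 = 11110000 matches 11110xxx → 4-byte sequence.
Byte 1: 0xF0 = 11110000, payload 000 (3 bits).
Byte 2: 0x9F = 10011111 (10xxxxxx ✓), payload 011111.
Byte 3: 0x9B = 10011011 (10xxxxxx ✓), payload 011011.
Byte 4: 0x80 = 10000000 (10xxxxxx ✓), payload 000000.
Concatenate: 000011111011011000000 = 0x1F6C0 (21 bits → U+1F6C0).

U+1F6C0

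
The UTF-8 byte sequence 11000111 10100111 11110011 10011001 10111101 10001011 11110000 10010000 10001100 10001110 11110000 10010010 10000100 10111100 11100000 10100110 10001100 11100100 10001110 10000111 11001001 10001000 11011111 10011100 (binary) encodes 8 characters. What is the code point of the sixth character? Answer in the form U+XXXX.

U+4387

Offset 0: leading byte 0xC7 = 11000111 → 2-byte char #1 = C7 A7.
Offset 2: leading byte 0xF3 = 11110011 → 4-byte char #2 = F3 99 BD 8B.
Offset 6: leading byte 0xF0 = 11110000 → 4-byte char #3 = F0 90 8C 8E.
Offset 10: leading byte 0xF0 = 11110000 → 4-byte char #4 = F0 92 84 BC.
Offset 14: leading byte 0xE0 = 11100000 → 3-byte char #5 = E0 A6 8C.
Offset 17: leading byte 0xE4 = 11100100 → 3-byte char #6 = E4 8E 87.
Leading byte 0xE4 = 11100100 matches 1110xxxx → 3-byte sequence.
Byte 1: 0xE4 = 11100100, payload 0100 (4 bits).
Byte 2: 0x8E = 10001110 (10xxxxxx ✓), payload 001110.
Byte 3: 0x87 = 10000111 (10xxxxxx ✓), payload 000111.
Concatenate: 0100001110000111 = 0x4387 (16 bits → U+4387).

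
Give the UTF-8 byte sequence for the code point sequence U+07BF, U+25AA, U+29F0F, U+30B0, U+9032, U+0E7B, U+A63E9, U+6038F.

DE BF E2 96 AA F0 A9 BC 8F E3 82 B0 E9 80 B2 E0 B9 BB F2 A6 8F A9 F1 A0 8E 8F

U+07BF: 2-byte form → DE BF.
U+25AA: 3-byte form → E2 96 AA.
U+29F0F: 4-byte form → F0 A9 BC 8F.
U+30B0: 3-byte form → E3 82 B0.
U+9032: 3-byte form → E9 80 B2.
U+0E7B: 3-byte form → E0 B9 BB.
U+A63E9: 4-byte form → F2 A6 8F A9.
U+6038F: 4-byte form → F1 A0 8E 8F.
Concatenated (26 bytes): DE BF E2 96 AA F0 A9 BC 8F E3 82 B0 E9 80 B2 E0 B9 BB F2 A6 8F A9 F1 A0 8E 8F.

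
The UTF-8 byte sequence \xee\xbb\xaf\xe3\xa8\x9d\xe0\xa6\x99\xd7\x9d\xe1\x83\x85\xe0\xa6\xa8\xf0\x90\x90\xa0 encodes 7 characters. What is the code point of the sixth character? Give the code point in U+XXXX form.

U+09A8

Offset 0: leading byte 0xEE = 11101110 → 3-byte char #1 = EE BB AF.
Offset 3: leading byte 0xE3 = 11100011 → 3-byte char #2 = E3 A8 9D.
Offset 6: leading byte 0xE0 = 11100000 → 3-byte char #3 = E0 A6 99.
Offset 9: leading byte 0xD7 = 11010111 → 2-byte char #4 = D7 9D.
Offset 11: leading byte 0xE1 = 11100001 → 3-byte char #5 = E1 83 85.
Offset 14: leading byte 0xE0 = 11100000 → 3-byte char #6 = E0 A6 A8.
Leading byte 0xE0 = 11100000 matches 1110xxxx → 3-byte sequence.
Byte 1: 0xE0 = 11100000, payload 0000 (4 bits).
Byte 2: 0xA6 = 10100110 (10xxxxxx ✓), payload 100110.
Byte 3: 0xA8 = 10101000 (10xxxxxx ✓), payload 101000.
Concatenate: 0000100110101000 = 0x9A8 (16 bits → U+09A8).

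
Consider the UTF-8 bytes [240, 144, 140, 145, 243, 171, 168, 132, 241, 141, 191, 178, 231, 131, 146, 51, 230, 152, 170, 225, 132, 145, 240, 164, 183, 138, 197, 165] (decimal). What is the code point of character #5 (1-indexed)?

U+0033

Offset 0: leading byte 0xF0 = 11110000 → 4-byte char #1 = F0 90 8C 91.
Offset 4: leading byte 0xF3 = 11110011 → 4-byte char #2 = F3 AB A8 84.
Offset 8: leading byte 0xF1 = 11110001 → 4-byte char #3 = F1 8D BF B2.
Offset 12: leading byte 0xE7 = 11100111 → 3-byte char #4 = E7 83 92.
Offset 15: leading byte 0x33 = 00110011 → 1-byte char #5 = 33.
Leading byte 0x33 = 00110011 matches 0xxxxxxx → 1-byte sequence.
Byte 1: 0x33 = 00110011, payload 0110011 (7 bits).
Concatenate: 0110011 = 0x33 (7 bits → U+0033).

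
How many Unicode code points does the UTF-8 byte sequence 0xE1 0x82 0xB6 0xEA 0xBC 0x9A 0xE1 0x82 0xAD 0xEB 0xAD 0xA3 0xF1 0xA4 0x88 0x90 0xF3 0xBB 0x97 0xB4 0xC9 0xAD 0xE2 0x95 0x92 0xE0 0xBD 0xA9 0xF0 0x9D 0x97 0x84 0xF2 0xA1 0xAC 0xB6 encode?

11

Byte at offset 0: 0xE1 = 11100001 → 3-byte char (#1). Advance 3.
Byte at offset 3: 0xEA = 11101010 → 3-byte char (#2). Advance 3.
Byte at offset 6: 0xE1 = 11100001 → 3-byte char (#3). Advance 3.
Byte at offset 9: 0xEB = 11101011 → 3-byte char (#4). Advance 3.
Byte at offset 12: 0xF1 = 11110001 → 4-byte char (#5). Advance 4.
Byte at offset 16: 0xF3 = 11110011 → 4-byte char (#6). Advance 4.
Byte at offset 20: 0xC9 = 11001001 → 2-byte char (#7). Advance 2.
Byte at offset 22: 0xE2 = 11100010 → 3-byte char (#8). Advance 3.
Byte at offset 25: 0xE0 = 11100000 → 3-byte char (#9). Advance 3.
Byte at offset 28: 0xF0 = 11110000 → 4-byte char (#10). Advance 4.
Byte at offset 32: 0xF2 = 11110010 → 4-byte char (#11). Advance 4.
Reached end at offset 36 after 11 code points.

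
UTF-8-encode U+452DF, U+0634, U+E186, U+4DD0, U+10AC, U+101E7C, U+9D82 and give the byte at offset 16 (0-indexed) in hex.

0x81

U+452DF → 4-byte form F1 85 8B 9F at offsets 0–3.
U+0634 → 2-byte form D8 B4 at offsets 4–5.
U+E186 → 3-byte form EE 86 86 at offsets 6–8.
U+4DD0 → 3-byte form E4 B7 90 at offsets 9–11.
U+10AC → 3-byte form E1 82 AC at offsets 12–14.
U+101E7C → 4-byte form F4 81 B9 BC at offsets 15–18.
Offset 16 falls in char 6's range; it's byte 2 of F4 81 B9 BC = 0x81.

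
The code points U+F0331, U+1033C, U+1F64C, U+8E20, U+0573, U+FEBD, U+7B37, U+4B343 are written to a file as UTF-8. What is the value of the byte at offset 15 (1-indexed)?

0xA0

1-indexed offset 15 is 0-indexed offset 14.
U+F0331 → 4-byte form F3 B0 8C B1 at offsets 0–3.
U+1033C → 4-byte form F0 90 8C BC at offsets 4–7.
U+1F64C → 4-byte form F0 9F 99 8C at offsets 8–11.
U+8E20 → 3-byte form E8 B8 A0 at offsets 12–14.
Offset 14 falls in char 4's range; it's byte 3 of E8 B8 A0 = 0xA0.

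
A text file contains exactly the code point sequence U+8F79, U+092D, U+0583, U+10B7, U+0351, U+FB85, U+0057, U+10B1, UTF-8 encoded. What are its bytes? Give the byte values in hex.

E8 BD B9 E0 A4 AD D6 83 E1 82 B7 CD 91 EF AE 85 57 E1 82 B1

U+8F79: 3-byte form → E8 BD B9.
U+092D: 3-byte form → E0 A4 AD.
U+0583: 2-byte form → D6 83.
U+10B7: 3-byte form → E1 82 B7.
U+0351: 2-byte form → CD 91.
U+FB85: 3-byte form → EF AE 85.
U+0057: 1-byte form → 57.
U+10B1: 3-byte form → E1 82 B1.
Concatenated (20 bytes): E8 BD B9 E0 A4 AD D6 83 E1 82 B7 CD 91 EF AE 85 57 E1 82 B1.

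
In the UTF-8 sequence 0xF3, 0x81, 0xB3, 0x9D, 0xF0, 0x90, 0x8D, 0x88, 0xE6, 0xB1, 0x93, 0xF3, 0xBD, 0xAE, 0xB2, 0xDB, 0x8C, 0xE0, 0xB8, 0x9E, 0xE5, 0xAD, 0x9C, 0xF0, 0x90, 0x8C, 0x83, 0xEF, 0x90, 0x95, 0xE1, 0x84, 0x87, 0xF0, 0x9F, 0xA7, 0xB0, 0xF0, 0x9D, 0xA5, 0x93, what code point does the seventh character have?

Offset 0: leading byte 0xF3 = 11110011 → 4-byte char #1 = F3 81 B3 9D.
Offset 4: leading byte 0xF0 = 11110000 → 4-byte char #2 = F0 90 8D 88.
Offset 8: leading byte 0xE6 = 11100110 → 3-byte char #3 = E6 B1 93.
Offset 11: leading byte 0xF3 = 11110011 → 4-byte char #4 = F3 BD AE B2.
Offset 15: leading byte 0xDB = 11011011 → 2-byte char #5 = DB 8C.
Offset 17: leading byte 0xE0 = 11100000 → 3-byte char #6 = E0 B8 9E.
Offset 20: leading byte 0xE5 = 11100101 → 3-byte char #7 = E5 AD 9C.
Leading byte 0xE5 = 11100101 matches 1110xxxx → 3-byte sequence.
Byte 1: 0xE5 = 11100101, payload 0101 (4 bits).
Byte 2: 0xAD = 10101101 (10xxxxxx ✓), payload 101101.
Byte 3: 0x9C = 10011100 (10xxxxxx ✓), payload 011100.
Concatenate: 0101101101011100 = 0x5B5C (16 bits → U+5B5C).

U+5B5C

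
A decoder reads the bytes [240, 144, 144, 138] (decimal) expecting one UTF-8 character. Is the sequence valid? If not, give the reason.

valid

Leading byte 0xF0 = 11110000 → 4-byte form.
Continuation bytes 0x90=10010000, 0x90=10010000, 0x8A=10001010 all match 10xxxxxx.
Decoded value 0x1040A is ≥ 0x10000 (shortest form) and not a surrogate.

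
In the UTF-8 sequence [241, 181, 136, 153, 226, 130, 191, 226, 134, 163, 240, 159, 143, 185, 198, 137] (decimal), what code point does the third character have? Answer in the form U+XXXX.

U+21A3

Offset 0: leading byte 0xF1 = 11110001 → 4-byte char #1 = F1 B5 88 99.
Offset 4: leading byte 0xE2 = 11100010 → 3-byte char #2 = E2 82 BF.
Offset 7: leading byte 0xE2 = 11100010 → 3-byte char #3 = E2 86 A3.
Leading byte 0xE2 = 11100010 matches 1110xxxx → 3-byte sequence.
Byte 1: 0xE2 = 11100010, payload 0010 (4 bits).
Byte 2: 0x86 = 10000110 (10xxxxxx ✓), payload 000110.
Byte 3: 0xA3 = 10100011 (10xxxxxx ✓), payload 100011.
Concatenate: 0010000110100011 = 0x21A3 (16 bits → U+21A3).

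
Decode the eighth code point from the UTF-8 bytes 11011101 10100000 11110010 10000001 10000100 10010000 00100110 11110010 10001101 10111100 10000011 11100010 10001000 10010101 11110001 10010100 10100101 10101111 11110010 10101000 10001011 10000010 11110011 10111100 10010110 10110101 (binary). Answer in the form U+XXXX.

U+FC5B5

Offset 0: leading byte 0xDD = 11011101 → 2-byte char #1 = DD A0.
Offset 2: leading byte 0xF2 = 11110010 → 4-byte char #2 = F2 81 84 90.
Offset 6: leading byte 0x26 = 00100110 → 1-byte char #3 = 26.
Offset 7: leading byte 0xF2 = 11110010 → 4-byte char #4 = F2 8D BC 83.
Offset 11: leading byte 0xE2 = 11100010 → 3-byte char #5 = E2 88 95.
Offset 14: leading byte 0xF1 = 11110001 → 4-byte char #6 = F1 94 A5 AF.
Offset 18: leading byte 0xF2 = 11110010 → 4-byte char #7 = F2 A8 8B 82.
Offset 22: leading byte 0xF3 = 11110011 → 4-byte char #8 = F3 BC 96 B5.
Leading byte 0xF3 = 11110011 matches 11110xxx → 4-byte sequence.
Byte 1: 0xF3 = 11110011, payload 011 (3 bits).
Byte 2: 0xBC = 10111100 (10xxxxxx ✓), payload 111100.
Byte 3: 0x96 = 10010110 (10xxxxxx ✓), payload 010110.
Byte 4: 0xB5 = 10110101 (10xxxxxx ✓), payload 110101.
Concatenate: 011111100010110110101 = 0xFC5B5 (21 bits → U+FC5B5).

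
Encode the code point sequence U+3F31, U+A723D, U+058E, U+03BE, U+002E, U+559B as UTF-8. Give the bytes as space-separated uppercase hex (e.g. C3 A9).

U+3F31: 3-byte form → E3 BC B1.
U+A723D: 4-byte form → F2 A7 88 BD.
U+058E: 2-byte form → D6 8E.
U+03BE: 2-byte form → CE BE.
U+002E: 1-byte form → 2E.
U+559B: 3-byte form → E5 96 9B.
Concatenated (15 bytes): E3 BC B1 F2 A7 88 BD D6 8E CE BE 2E E5 96 9B.

E3 BC B1 F2 A7 88 BD D6 8E CE BE 2E E5 96 9B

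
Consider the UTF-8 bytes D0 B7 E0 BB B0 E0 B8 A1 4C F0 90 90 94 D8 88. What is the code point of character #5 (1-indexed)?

Offset 0: leading byte 0xD0 = 11010000 → 2-byte char #1 = D0 B7.
Offset 2: leading byte 0xE0 = 11100000 → 3-byte char #2 = E0 BB B0.
Offset 5: leading byte 0xE0 = 11100000 → 3-byte char #3 = E0 B8 A1.
Offset 8: leading byte 0x4C = 01001100 → 1-byte char #4 = 4C.
Offset 9: leading byte 0xF0 = 11110000 → 4-byte char #5 = F0 90 90 94.
Leading byte 0xF0 = 11110000 matches 11110xxx → 4-byte sequence.
Byte 1: 0xF0 = 11110000, payload 000 (3 bits).
Byte 2: 0x90 = 10010000 (10xxxxxx ✓), payload 010000.
Byte 3: 0x90 = 10010000 (10xxxxxx ✓), payload 010000.
Byte 4: 0x94 = 10010100 (10xxxxxx ✓), payload 010100.
Concatenate: 000010000010000010100 = 0x10414 (21 bits → U+10414).

U+10414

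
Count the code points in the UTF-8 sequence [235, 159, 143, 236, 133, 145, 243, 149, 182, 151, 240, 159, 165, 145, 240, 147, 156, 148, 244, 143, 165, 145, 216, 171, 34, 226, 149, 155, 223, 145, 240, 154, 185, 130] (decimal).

11

Byte at offset 0: 0xEB = 11101011 → 3-byte char (#1). Advance 3.
Byte at offset 3: 0xEC = 11101100 → 3-byte char (#2). Advance 3.
Byte at offset 6: 0xF3 = 11110011 → 4-byte char (#3). Advance 4.
Byte at offset 10: 0xF0 = 11110000 → 4-byte char (#4). Advance 4.
Byte at offset 14: 0xF0 = 11110000 → 4-byte char (#5). Advance 4.
Byte at offset 18: 0xF4 = 11110100 → 4-byte char (#6). Advance 4.
Byte at offset 22: 0xD8 = 11011000 → 2-byte char (#7). Advance 2.
Byte at offset 24: 0x22 = 00100010 → 1-byte char (#8). Advance 1.
Byte at offset 25: 0xE2 = 11100010 → 3-byte char (#9). Advance 3.
Byte at offset 28: 0xDF = 11011111 → 2-byte char (#10). Advance 2.
Byte at offset 30: 0xF0 = 11110000 → 4-byte char (#11). Advance 4.
Reached end at offset 34 after 11 code points.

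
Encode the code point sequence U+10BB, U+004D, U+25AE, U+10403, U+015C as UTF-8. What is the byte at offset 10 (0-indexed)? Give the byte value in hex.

U+10BB → 3-byte form E1 82 BB at offsets 0–2.
U+004D → 1-byte form 4D at offsets 3–3.
U+25AE → 3-byte form E2 96 AE at offsets 4–6.
U+10403 → 4-byte form F0 90 90 83 at offsets 7–10.
Offset 10 falls in char 4's range; it's byte 4 of F0 90 90 83 = 0x83.

0x83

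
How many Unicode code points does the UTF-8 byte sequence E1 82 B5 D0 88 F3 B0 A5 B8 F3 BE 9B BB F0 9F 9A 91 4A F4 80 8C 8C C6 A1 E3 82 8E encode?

9

Byte at offset 0: 0xE1 = 11100001 → 3-byte char (#1). Advance 3.
Byte at offset 3: 0xD0 = 11010000 → 2-byte char (#2). Advance 2.
Byte at offset 5: 0xF3 = 11110011 → 4-byte char (#3). Advance 4.
Byte at offset 9: 0xF3 = 11110011 → 4-byte char (#4). Advance 4.
Byte at offset 13: 0xF0 = 11110000 → 4-byte char (#5). Advance 4.
Byte at offset 17: 0x4A = 01001010 → 1-byte char (#6). Advance 1.
Byte at offset 18: 0xF4 = 11110100 → 4-byte char (#7). Advance 4.
Byte at offset 22: 0xC6 = 11000110 → 2-byte char (#8). Advance 2.
Byte at offset 24: 0xE3 = 11100011 → 3-byte char (#9). Advance 3.
Reached end at offset 27 after 9 code points.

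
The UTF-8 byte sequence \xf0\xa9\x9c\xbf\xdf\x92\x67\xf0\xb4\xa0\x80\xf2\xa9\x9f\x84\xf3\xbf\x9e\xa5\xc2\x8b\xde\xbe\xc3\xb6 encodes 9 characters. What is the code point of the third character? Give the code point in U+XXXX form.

U+0067

Offset 0: leading byte 0xF0 = 11110000 → 4-byte char #1 = F0 A9 9C BF.
Offset 4: leading byte 0xDF = 11011111 → 2-byte char #2 = DF 92.
Offset 6: leading byte 0x67 = 01100111 → 1-byte char #3 = 67.
Leading byte 0x67 = 01100111 matches 0xxxxxxx → 1-byte sequence.
Byte 1: 0x67 = 01100111, payload 1100111 (7 bits).
Concatenate: 1100111 = 0x67 (7 bits → U+0067).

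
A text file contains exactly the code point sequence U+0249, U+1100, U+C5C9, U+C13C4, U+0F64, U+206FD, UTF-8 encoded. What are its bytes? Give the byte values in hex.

C9 89 E1 84 80 EC 97 89 F3 81 8F 84 E0 BD A4 F0 A0 9B BD

U+0249: 2-byte form → C9 89.
U+1100: 3-byte form → E1 84 80.
U+C5C9: 3-byte form → EC 97 89.
U+C13C4: 4-byte form → F3 81 8F 84.
U+0F64: 3-byte form → E0 BD A4.
U+206FD: 4-byte form → F0 A0 9B BD.
Concatenated (19 bytes): C9 89 E1 84 80 EC 97 89 F3 81 8F 84 E0 BD A4 F0 A0 9B BD.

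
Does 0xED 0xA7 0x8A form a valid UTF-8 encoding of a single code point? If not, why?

invalid (encodes a surrogate (U+D800–U+DFFF))

Structurally a 3-byte sequence; payload = 0xD9CA.
But 0xD9CA is in U+D800–U+DFFF, the surrogate range. Surrogates are not Unicode scalar values and are forbidden in UTF-8.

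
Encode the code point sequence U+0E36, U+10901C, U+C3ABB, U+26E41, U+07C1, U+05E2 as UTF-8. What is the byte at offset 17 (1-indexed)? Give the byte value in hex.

0x81

1-indexed offset 17 is 0-indexed offset 16.
U+0E36 → 3-byte form E0 B8 B6 at offsets 0–2.
U+10901C → 4-byte form F4 89 80 9C at offsets 3–6.
U+C3ABB → 4-byte form F3 83 AA BB at offsets 7–10.
U+26E41 → 4-byte form F0 A6 B9 81 at offsets 11–14.
U+07C1 → 2-byte form DF 81 at offsets 15–16.
Offset 16 falls in char 5's range; it's byte 2 of DF 81 = 0x81.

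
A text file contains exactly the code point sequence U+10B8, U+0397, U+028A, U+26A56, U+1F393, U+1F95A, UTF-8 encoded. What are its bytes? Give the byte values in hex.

E1 82 B8 CE 97 CA 8A F0 A6 A9 96 F0 9F 8E 93 F0 9F A5 9A

U+10B8: 3-byte form → E1 82 B8.
U+0397: 2-byte form → CE 97.
U+028A: 2-byte form → CA 8A.
U+26A56: 4-byte form → F0 A6 A9 96.
U+1F393: 4-byte form → F0 9F 8E 93.
U+1F95A: 4-byte form → F0 9F A5 9A.
Concatenated (19 bytes): E1 82 B8 CE 97 CA 8A F0 A6 A9 96 F0 9F 8E 93 F0 9F A5 9A.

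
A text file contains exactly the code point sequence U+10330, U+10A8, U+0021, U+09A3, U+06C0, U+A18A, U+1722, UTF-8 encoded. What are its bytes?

F0 90 8C B0 E1 82 A8 21 E0 A6 A3 DB 80 EA 86 8A E1 9C A2

U+10330: 4-byte form → F0 90 8C B0.
U+10A8: 3-byte form → E1 82 A8.
U+0021: 1-byte form → 21.
U+09A3: 3-byte form → E0 A6 A3.
U+06C0: 2-byte form → DB 80.
U+A18A: 3-byte form → EA 86 8A.
U+1722: 3-byte form → E1 9C A2.
Concatenated (19 bytes): F0 90 8C B0 E1 82 A8 21 E0 A6 A3 DB 80 EA 86 8A E1 9C A2.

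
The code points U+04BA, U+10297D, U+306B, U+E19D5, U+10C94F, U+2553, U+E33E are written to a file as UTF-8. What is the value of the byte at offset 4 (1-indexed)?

0x82

1-indexed offset 4 is 0-indexed offset 3.
U+04BA → 2-byte form D2 BA at offsets 0–1.
U+10297D → 4-byte form F4 82 A5 BD at offsets 2–5.
Offset 3 falls in char 2's range; it's byte 2 of F4 82 A5 BD = 0x82.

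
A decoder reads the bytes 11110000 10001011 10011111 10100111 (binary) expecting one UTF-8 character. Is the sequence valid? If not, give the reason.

invalid (overlong encoding)

Leading byte 0xF0 = 11110000 → 4-byte form.
Continuation bytes all match 10xxxxxx. Payload decodes to 0xB7E7.
But 0xB7E7 < 0x10000, the minimum for a 4-byte sequence — this is an overlong encoding.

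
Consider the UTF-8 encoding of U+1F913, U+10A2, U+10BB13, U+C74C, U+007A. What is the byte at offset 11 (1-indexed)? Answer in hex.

0x93

1-indexed offset 11 is 0-indexed offset 10.
U+1F913 → 4-byte form F0 9F A4 93 at offsets 0–3.
U+10A2 → 3-byte form E1 82 A2 at offsets 4–6.
U+10BB13 → 4-byte form F4 8B AC 93 at offsets 7–10.
Offset 10 falls in char 3's range; it's byte 4 of F4 8B AC 93 = 0x93.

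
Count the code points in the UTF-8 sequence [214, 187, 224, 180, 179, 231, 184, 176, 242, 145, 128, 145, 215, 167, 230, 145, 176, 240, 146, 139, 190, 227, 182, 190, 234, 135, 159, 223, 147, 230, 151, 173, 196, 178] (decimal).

Byte at offset 0: 0xD6 = 11010110 → 2-byte char (#1). Advance 2.
Byte at offset 2: 0xE0 = 11100000 → 3-byte char (#2). Advance 3.
Byte at offset 5: 0xE7 = 11100111 → 3-byte char (#3). Advance 3.
Byte at offset 8: 0xF2 = 11110010 → 4-byte char (#4). Advance 4.
Byte at offset 12: 0xD7 = 11010111 → 2-byte char (#5). Advance 2.
Byte at offset 14: 0xE6 = 11100110 → 3-byte char (#6). Advance 3.
Byte at offset 17: 0xF0 = 11110000 → 4-byte char (#7). Advance 4.
Byte at offset 21: 0xE3 = 11100011 → 3-byte char (#8). Advance 3.
Byte at offset 24: 0xEA = 11101010 → 3-byte char (#9). Advance 3.
Byte at offset 27: 0xDF = 11011111 → 2-byte char (#10). Advance 2.
Byte at offset 29: 0xE6 = 11100110 → 3-byte char (#11). Advance 3.
Byte at offset 32: 0xC4 = 11000100 → 2-byte char (#12). Advance 2.
Reached end at offset 34 after 12 code points.

12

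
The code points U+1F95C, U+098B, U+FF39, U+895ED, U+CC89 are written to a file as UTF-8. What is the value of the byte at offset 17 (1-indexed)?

1-indexed offset 17 is 0-indexed offset 16.
U+1F95C → 4-byte form F0 9F A5 9C at offsets 0–3.
U+098B → 3-byte form E0 A6 8B at offsets 4–6.
U+FF39 → 3-byte form EF BC B9 at offsets 7–9.
U+895ED → 4-byte form F2 89 97 AD at offsets 10–13.
U+CC89 → 3-byte form EC B2 89 at offsets 14–16.
Offset 16 falls in char 5's range; it's byte 3 of EC B2 89 = 0x89.

0x89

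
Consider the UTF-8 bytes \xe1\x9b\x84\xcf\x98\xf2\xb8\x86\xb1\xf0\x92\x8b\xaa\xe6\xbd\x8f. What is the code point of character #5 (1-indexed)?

U+6F4F

Offset 0: leading byte 0xE1 = 11100001 → 3-byte char #1 = E1 9B 84.
Offset 3: leading byte 0xCF = 11001111 → 2-byte char #2 = CF 98.
Offset 5: leading byte 0xF2 = 11110010 → 4-byte char #3 = F2 B8 86 B1.
Offset 9: leading byte 0xF0 = 11110000 → 4-byte char #4 = F0 92 8B AA.
Offset 13: leading byte 0xE6 = 11100110 → 3-byte char #5 = E6 BD 8F.
Leading byte 0xE6 = 11100110 matches 1110xxxx → 3-byte sequence.
Byte 1: 0xE6 = 11100110, payload 0110 (4 bits).
Byte 2: 0xBD = 10111101 (10xxxxxx ✓), payload 111101.
Byte 3: 0x8F = 10001111 (10xxxxxx ✓), payload 001111.
Concatenate: 0110111101001111 = 0x6F4F (16 bits → U+6F4F).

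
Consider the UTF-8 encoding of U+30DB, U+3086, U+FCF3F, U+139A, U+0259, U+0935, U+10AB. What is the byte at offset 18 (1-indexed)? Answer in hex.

1-indexed offset 18 is 0-indexed offset 17.
U+30DB → 3-byte form E3 83 9B at offsets 0–2.
U+3086 → 3-byte form E3 82 86 at offsets 3–5.
U+FCF3F → 4-byte form F3 BC BC BF at offsets 6–9.
U+139A → 3-byte form E1 8E 9A at offsets 10–12.
U+0259 → 2-byte form C9 99 at offsets 13–14.
U+0935 → 3-byte form E0 A4 B5 at offsets 15–17.
Offset 17 falls in char 6's range; it's byte 3 of E0 A4 B5 = 0xB5.

0xB5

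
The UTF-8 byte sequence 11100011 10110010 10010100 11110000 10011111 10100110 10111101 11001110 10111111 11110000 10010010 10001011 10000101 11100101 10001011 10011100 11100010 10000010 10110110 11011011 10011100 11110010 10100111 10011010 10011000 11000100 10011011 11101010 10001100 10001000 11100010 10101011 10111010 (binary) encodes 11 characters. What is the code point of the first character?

U+3C94

Offset 0: leading byte 0xE3 = 11100011 → 3-byte char #1 = E3 B2 94.
Leading byte 0xE3 = 11100011 matches 1110xxxx → 3-byte sequence.
Byte 1: 0xE3 = 11100011, payload 0011 (4 bits).
Byte 2: 0xB2 = 10110010 (10xxxxxx ✓), payload 110010.
Byte 3: 0x94 = 10010100 (10xxxxxx ✓), payload 010100.
Concatenate: 0011110010010100 = 0x3C94 (16 bits → U+3C94).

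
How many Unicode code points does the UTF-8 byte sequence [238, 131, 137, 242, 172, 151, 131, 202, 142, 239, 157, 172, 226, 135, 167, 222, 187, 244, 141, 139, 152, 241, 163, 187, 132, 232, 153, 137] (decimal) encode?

Byte at offset 0: 0xEE = 11101110 → 3-byte char (#1). Advance 3.
Byte at offset 3: 0xF2 = 11110010 → 4-byte char (#2). Advance 4.
Byte at offset 7: 0xCA = 11001010 → 2-byte char (#3). Advance 2.
Byte at offset 9: 0xEF = 11101111 → 3-byte char (#4). Advance 3.
Byte at offset 12: 0xE2 = 11100010 → 3-byte char (#5). Advance 3.
Byte at offset 15: 0xDE = 11011110 → 2-byte char (#6). Advance 2.
Byte at offset 17: 0xF4 = 11110100 → 4-byte char (#7). Advance 4.
Byte at offset 21: 0xF1 = 11110001 → 4-byte char (#8). Advance 4.
Byte at offset 25: 0xE8 = 11101000 → 3-byte char (#9). Advance 3.
Reached end at offset 28 after 9 code points.

9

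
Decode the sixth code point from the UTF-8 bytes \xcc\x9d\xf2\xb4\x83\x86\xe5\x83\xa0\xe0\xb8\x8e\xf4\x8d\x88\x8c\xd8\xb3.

Offset 0: leading byte 0xCC = 11001100 → 2-byte char #1 = CC 9D.
Offset 2: leading byte 0xF2 = 11110010 → 4-byte char #2 = F2 B4 83 86.
Offset 6: leading byte 0xE5 = 11100101 → 3-byte char #3 = E5 83 A0.
Offset 9: leading byte 0xE0 = 11100000 → 3-byte char #4 = E0 B8 8E.
Offset 12: leading byte 0xF4 = 11110100 → 4-byte char #5 = F4 8D 88 8C.
Offset 16: leading byte 0xD8 = 11011000 → 2-byte char #6 = D8 B3.
Leading byte 0xD8 = 11011000 matches 110xxxxx → 2-byte sequence.
Byte 1: 0xD8 = 11011000, payload 11000 (5 bits).
Byte 2: 0xB3 = 10110011 (10xxxxxx ✓), payload 110011.
Concatenate: 11000110011 = 0x633 (11 bits → U+0633).

U+0633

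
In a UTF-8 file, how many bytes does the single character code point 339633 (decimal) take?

U+52EB1 = 0x52EB1. UTF-8 uses 1 byte below 0x80, 2 below 0x800, 3 below 0x10000, 4 up to 0x10FFFF. 0x52EB1 is in U+10000–U+10FFFF → 4 bytes.

4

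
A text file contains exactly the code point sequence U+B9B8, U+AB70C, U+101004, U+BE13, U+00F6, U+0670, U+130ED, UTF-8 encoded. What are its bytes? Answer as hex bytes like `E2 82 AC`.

U+B9B8: 3-byte form → EB A6 B8.
U+AB70C: 4-byte form → F2 AB 9C 8C.
U+101004: 4-byte form → F4 81 80 84.
U+BE13: 3-byte form → EB B8 93.
U+00F6: 2-byte form → C3 B6.
U+0670: 2-byte form → D9 B0.
U+130ED: 4-byte form → F0 93 83 AD.
Concatenated (22 bytes): EB A6 B8 F2 AB 9C 8C F4 81 80 84 EB B8 93 C3 B6 D9 B0 F0 93 83 AD.

EB A6 B8 F2 AB 9C 8C F4 81 80 84 EB B8 93 C3 B6 D9 B0 F0 93 83 AD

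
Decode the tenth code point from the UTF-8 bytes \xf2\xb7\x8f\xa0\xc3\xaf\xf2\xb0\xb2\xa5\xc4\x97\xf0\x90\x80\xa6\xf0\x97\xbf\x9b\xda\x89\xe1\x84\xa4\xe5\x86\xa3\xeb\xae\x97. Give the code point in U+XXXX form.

Offset 0: leading byte 0xF2 = 11110010 → 4-byte char #1 = F2 B7 8F A0.
Offset 4: leading byte 0xC3 = 11000011 → 2-byte char #2 = C3 AF.
Offset 6: leading byte 0xF2 = 11110010 → 4-byte char #3 = F2 B0 B2 A5.
Offset 10: leading byte 0xC4 = 11000100 → 2-byte char #4 = C4 97.
Offset 12: leading byte 0xF0 = 11110000 → 4-byte char #5 = F0 90 80 A6.
Offset 16: leading byte 0xF0 = 11110000 → 4-byte char #6 = F0 97 BF 9B.
Offset 20: leading byte 0xDA = 11011010 → 2-byte char #7 = DA 89.
Offset 22: leading byte 0xE1 = 11100001 → 3-byte char #8 = E1 84 A4.
Offset 25: leading byte 0xE5 = 11100101 → 3-byte char #9 = E5 86 A3.
Offset 28: leading byte 0xEB = 11101011 → 3-byte char #10 = EB AE 97.
Leading byte 0xEB = 11101011 matches 1110xxxx → 3-byte sequence.
Byte 1: 0xEB = 11101011, payload 1011 (4 bits).
Byte 2: 0xAE = 10101110 (10xxxxxx ✓), payload 101110.
Byte 3: 0x97 = 10010111 (10xxxxxx ✓), payload 010111.
Concatenate: 1011101110010111 = 0xBB97 (16 bits → U+BB97).

U+BB97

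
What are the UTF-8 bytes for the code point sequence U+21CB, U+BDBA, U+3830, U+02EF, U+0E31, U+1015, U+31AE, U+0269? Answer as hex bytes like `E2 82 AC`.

U+21CB: 3-byte form → E2 87 8B.
U+BDBA: 3-byte form → EB B6 BA.
U+3830: 3-byte form → E3 A0 B0.
U+02EF: 2-byte form → CB AF.
U+0E31: 3-byte form → E0 B8 B1.
U+1015: 3-byte form → E1 80 95.
U+31AE: 3-byte form → E3 86 AE.
U+0269: 2-byte form → C9 A9.
Concatenated (22 bytes): E2 87 8B EB B6 BA E3 A0 B0 CB AF E0 B8 B1 E1 80 95 E3 86 AE C9 A9.

E2 87 8B EB B6 BA E3 A0 B0 CB AF E0 B8 B1 E1 80 95 E3 86 AE C9 A9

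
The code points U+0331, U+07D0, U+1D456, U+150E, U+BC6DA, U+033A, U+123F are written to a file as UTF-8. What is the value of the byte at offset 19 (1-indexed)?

1-indexed offset 19 is 0-indexed offset 18.
U+0331 → 2-byte form CC B1 at offsets 0–1.
U+07D0 → 2-byte form DF 90 at offsets 2–3.
U+1D456 → 4-byte form F0 9D 91 96 at offsets 4–7.
U+150E → 3-byte form E1 94 8E at offsets 8–10.
U+BC6DA → 4-byte form F2 BC 9B 9A at offsets 11–14.
U+033A → 2-byte form CC BA at offsets 15–16.
U+123F → 3-byte form E1 88 BF at offsets 17–19.
Offset 18 falls in char 7's range; it's byte 2 of E1 88 BF = 0x88.

0x88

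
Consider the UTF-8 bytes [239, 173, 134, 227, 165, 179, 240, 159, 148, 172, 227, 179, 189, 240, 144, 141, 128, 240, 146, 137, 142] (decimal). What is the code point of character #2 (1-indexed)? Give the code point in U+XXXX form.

Offset 0: leading byte 0xEF = 11101111 → 3-byte char #1 = EF AD 86.
Offset 3: leading byte 0xE3 = 11100011 → 3-byte char #2 = E3 A5 B3.
Leading byte 0xE3 = 11100011 matches 1110xxxx → 3-byte sequence.
Byte 1: 0xE3 = 11100011, payload 0011 (4 bits).
Byte 2: 0xA5 = 10100101 (10xxxxxx ✓), payload 100101.
Byte 3: 0xB3 = 10110011 (10xxxxxx ✓), payload 110011.
Concatenate: 0011100101110011 = 0x3973 (16 bits → U+3973).

U+3973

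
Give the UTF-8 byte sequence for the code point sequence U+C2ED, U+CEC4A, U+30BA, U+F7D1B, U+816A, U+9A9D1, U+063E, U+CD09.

EC 8B AD F3 8E B1 8A E3 82 BA F3 B7 B4 9B E8 85 AA F2 9A A7 91 D8 BE EC B4 89

U+C2ED: 3-byte form → EC 8B AD.
U+CEC4A: 4-byte form → F3 8E B1 8A.
U+30BA: 3-byte form → E3 82 BA.
U+F7D1B: 4-byte form → F3 B7 B4 9B.
U+816A: 3-byte form → E8 85 AA.
U+9A9D1: 4-byte form → F2 9A A7 91.
U+063E: 2-byte form → D8 BE.
U+CD09: 3-byte form → EC B4 89.
Concatenated (26 bytes): EC 8B AD F3 8E B1 8A E3 82 BA F3 B7 B4 9B E8 85 AA F2 9A A7 91 D8 BE EC B4 89.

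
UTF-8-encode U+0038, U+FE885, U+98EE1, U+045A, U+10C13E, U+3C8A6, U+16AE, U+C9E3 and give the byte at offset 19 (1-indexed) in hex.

1-indexed offset 19 is 0-indexed offset 18.
U+0038 → 1-byte form 38 at offsets 0–0.
U+FE885 → 4-byte form F3 BE A2 85 at offsets 1–4.
U+98EE1 → 4-byte form F2 98 BB A1 at offsets 5–8.
U+045A → 2-byte form D1 9A at offsets 9–10.
U+10C13E → 4-byte form F4 8C 84 BE at offsets 11–14.
U+3C8A6 → 4-byte form F0 BC A2 A6 at offsets 15–18.
Offset 18 falls in char 6's range; it's byte 4 of F0 BC A2 A6 = 0xA6.

0xA6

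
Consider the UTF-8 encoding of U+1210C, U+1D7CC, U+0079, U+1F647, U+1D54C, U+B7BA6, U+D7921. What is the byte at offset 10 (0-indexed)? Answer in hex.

0x9F

U+1210C → 4-byte form F0 92 84 8C at offsets 0–3.
U+1D7CC → 4-byte form F0 9D 9F 8C at offsets 4–7.
U+0079 → 1-byte form 79 at offsets 8–8.
U+1F647 → 4-byte form F0 9F 99 87 at offsets 9–12.
Offset 10 falls in char 4's range; it's byte 2 of F0 9F 99 87 = 0x9F.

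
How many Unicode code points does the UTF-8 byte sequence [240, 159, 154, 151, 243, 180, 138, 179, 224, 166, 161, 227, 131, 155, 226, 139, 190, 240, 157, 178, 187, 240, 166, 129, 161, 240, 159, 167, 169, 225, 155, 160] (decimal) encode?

Byte at offset 0: 0xF0 = 11110000 → 4-byte char (#1). Advance 4.
Byte at offset 4: 0xF3 = 11110011 → 4-byte char (#2). Advance 4.
Byte at offset 8: 0xE0 = 11100000 → 3-byte char (#3). Advance 3.
Byte at offset 11: 0xE3 = 11100011 → 3-byte char (#4). Advance 3.
Byte at offset 14: 0xE2 = 11100010 → 3-byte char (#5). Advance 3.
Byte at offset 17: 0xF0 = 11110000 → 4-byte char (#6). Advance 4.
Byte at offset 21: 0xF0 = 11110000 → 4-byte char (#7). Advance 4.
Byte at offset 25: 0xF0 = 11110000 → 4-byte char (#8). Advance 4.
Byte at offset 29: 0xE1 = 11100001 → 3-byte char (#9). Advance 3.
Reached end at offset 32 after 9 code points.

9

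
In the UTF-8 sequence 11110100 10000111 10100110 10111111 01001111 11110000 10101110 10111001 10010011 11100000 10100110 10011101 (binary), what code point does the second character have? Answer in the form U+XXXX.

U+004F

Offset 0: leading byte 0xF4 = 11110100 → 4-byte char #1 = F4 87 A6 BF.
Offset 4: leading byte 0x4F = 01001111 → 1-byte char #2 = 4F.
Leading byte 0x4F = 01001111 matches 0xxxxxxx → 1-byte sequence.
Byte 1: 0x4F = 01001111, payload 1001111 (7 bits).
Concatenate: 1001111 = 0x4F (7 bits → U+004F).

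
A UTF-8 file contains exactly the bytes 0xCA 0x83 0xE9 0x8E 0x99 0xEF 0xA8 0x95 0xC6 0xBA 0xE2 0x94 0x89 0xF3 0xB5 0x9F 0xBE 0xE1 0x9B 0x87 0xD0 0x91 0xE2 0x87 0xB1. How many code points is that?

Byte at offset 0: 0xCA = 11001010 → 2-byte char (#1). Advance 2.
Byte at offset 2: 0xE9 = 11101001 → 3-byte char (#2). Advance 3.
Byte at offset 5: 0xEF = 11101111 → 3-byte char (#3). Advance 3.
Byte at offset 8: 0xC6 = 11000110 → 2-byte char (#4). Advance 2.
Byte at offset 10: 0xE2 = 11100010 → 3-byte char (#5). Advance 3.
Byte at offset 13: 0xF3 = 11110011 → 4-byte char (#6). Advance 4.
Byte at offset 17: 0xE1 = 11100001 → 3-byte char (#7). Advance 3.
Byte at offset 20: 0xD0 = 11010000 → 2-byte char (#8). Advance 2.
Byte at offset 22: 0xE2 = 11100010 → 3-byte char (#9). Advance 3.
Reached end at offset 25 after 9 code points.

9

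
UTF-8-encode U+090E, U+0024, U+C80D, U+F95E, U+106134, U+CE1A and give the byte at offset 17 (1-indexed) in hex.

0x9A

1-indexed offset 17 is 0-indexed offset 16.
U+090E → 3-byte form E0 A4 8E at offsets 0–2.
U+0024 → 1-byte form 24 at offsets 3–3.
U+C80D → 3-byte form EC A0 8D at offsets 4–6.
U+F95E → 3-byte form EF A5 9E at offsets 7–9.
U+106134 → 4-byte form F4 86 84 B4 at offsets 10–13.
U+CE1A → 3-byte form EC B8 9A at offsets 14–16.
Offset 16 falls in char 6's range; it's byte 3 of EC B8 9A = 0x9A.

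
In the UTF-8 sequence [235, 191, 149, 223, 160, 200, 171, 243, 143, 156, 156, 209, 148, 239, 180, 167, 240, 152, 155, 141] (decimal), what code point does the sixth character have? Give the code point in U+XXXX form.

U+FD27

Offset 0: leading byte 0xEB = 11101011 → 3-byte char #1 = EB BF 95.
Offset 3: leading byte 0xDF = 11011111 → 2-byte char #2 = DF A0.
Offset 5: leading byte 0xC8 = 11001000 → 2-byte char #3 = C8 AB.
Offset 7: leading byte 0xF3 = 11110011 → 4-byte char #4 = F3 8F 9C 9C.
Offset 11: leading byte 0xD1 = 11010001 → 2-byte char #5 = D1 94.
Offset 13: leading byte 0xEF = 11101111 → 3-byte char #6 = EF B4 A7.
Leading byte 0xEF = 11101111 matches 1110xxxx → 3-byte sequence.
Byte 1: 0xEF = 11101111, payload 1111 (4 bits).
Byte 2: 0xB4 = 10110100 (10xxxxxx ✓), payload 110100.
Byte 3: 0xA7 = 10100111 (10xxxxxx ✓), payload 100111.
Concatenate: 1111110100100111 = 0xFD27 (16 bits → U+FD27).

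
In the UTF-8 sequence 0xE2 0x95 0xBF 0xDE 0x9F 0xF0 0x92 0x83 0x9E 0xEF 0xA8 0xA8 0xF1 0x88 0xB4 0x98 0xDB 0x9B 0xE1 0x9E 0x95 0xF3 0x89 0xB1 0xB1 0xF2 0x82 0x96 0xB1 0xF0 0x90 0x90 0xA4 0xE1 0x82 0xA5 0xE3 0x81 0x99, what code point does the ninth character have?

Offset 0: leading byte 0xE2 = 11100010 → 3-byte char #1 = E2 95 BF.
Offset 3: leading byte 0xDE = 11011110 → 2-byte char #2 = DE 9F.
Offset 5: leading byte 0xF0 = 11110000 → 4-byte char #3 = F0 92 83 9E.
Offset 9: leading byte 0xEF = 11101111 → 3-byte char #4 = EF A8 A8.
Offset 12: leading byte 0xF1 = 11110001 → 4-byte char #5 = F1 88 B4 98.
Offset 16: leading byte 0xDB = 11011011 → 2-byte char #6 = DB 9B.
Offset 18: leading byte 0xE1 = 11100001 → 3-byte char #7 = E1 9E 95.
Offset 21: leading byte 0xF3 = 11110011 → 4-byte char #8 = F3 89 B1 B1.
Offset 25: leading byte 0xF2 = 11110010 → 4-byte char #9 = F2 82 96 B1.
Leading byte 0xF2 = 11110010 matches 11110xxx → 4-byte sequence.
Byte 1: 0xF2 = 11110010, payload 010 (3 bits).
Byte 2: 0x82 = 10000010 (10xxxxxx ✓), payload 000010.
Byte 3: 0x96 = 10010110 (10xxxxxx ✓), payload 010110.
Byte 4: 0xB1 = 10110001 (10xxxxxx ✓), payload 110001.
Concatenate: 010000010010110110001 = 0x825B1 (21 bits → U+825B1).

U+825B1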